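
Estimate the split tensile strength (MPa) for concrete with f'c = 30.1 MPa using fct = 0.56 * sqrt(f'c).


fct = 0.56 * sqrt(30.1)
= 0.56 * 5.486
= 3.072 MPa

3.072


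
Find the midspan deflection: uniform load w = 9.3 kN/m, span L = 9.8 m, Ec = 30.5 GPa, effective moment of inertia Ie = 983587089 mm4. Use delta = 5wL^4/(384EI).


Convert: L = 9.8 m = 9800 mm, Ec = 30.5 GPa = 30500 MPa
delta = 5 * 9.3 * 9800^4 / (384 * 30500 * 983587089)
= 37.23 mm

37.23


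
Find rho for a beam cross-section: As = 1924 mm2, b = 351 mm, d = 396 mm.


rho = As / (b * d)
= 1924 / (351 * 396)
= 0.0138

0.0138


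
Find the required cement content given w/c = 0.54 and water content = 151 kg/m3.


Cement = water / (w/c)
= 151 / 0.54
= 279.6 kg/m3

279.6


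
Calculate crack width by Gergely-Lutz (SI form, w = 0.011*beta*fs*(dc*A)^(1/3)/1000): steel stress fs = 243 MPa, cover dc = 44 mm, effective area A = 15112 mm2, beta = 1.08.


w = 0.011 * beta * fs * (dc * A)^(1/3) / 1000
= 0.011 * 1.08 * 243 * (44 * 15112)^(1/3) / 1000
= 0.252 mm

0.252


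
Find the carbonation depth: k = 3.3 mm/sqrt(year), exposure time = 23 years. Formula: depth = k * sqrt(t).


depth = k * sqrt(t)
= 3.3 * sqrt(23)
= 15.83 mm

15.83


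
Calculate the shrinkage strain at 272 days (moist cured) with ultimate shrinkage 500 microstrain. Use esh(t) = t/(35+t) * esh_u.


esh(272) = 272 / (35 + 272) * 500
= 272 / 307 * 500
= 443.0 microstrain

443.0


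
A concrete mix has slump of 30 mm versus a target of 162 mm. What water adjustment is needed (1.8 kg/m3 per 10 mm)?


Difference = 162 - 30 = 132 mm
Water adjustment = 132 * 1.8 / 10 = 23.8 kg/m3

23.8


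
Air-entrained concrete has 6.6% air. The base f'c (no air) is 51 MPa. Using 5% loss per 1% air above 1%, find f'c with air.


Strength loss = (6.6 - 1) * 5 = 28.0%
f'c = 51 * (1 - 28.0/100)
= 36.72 MPa

36.72


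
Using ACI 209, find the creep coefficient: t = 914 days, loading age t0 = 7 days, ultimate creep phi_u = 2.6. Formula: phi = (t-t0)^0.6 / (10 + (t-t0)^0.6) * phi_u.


dt = 914 - 7 = 907
phi = 907^0.6 / (10 + 907^0.6) * 2.6
= 2.226

2.226


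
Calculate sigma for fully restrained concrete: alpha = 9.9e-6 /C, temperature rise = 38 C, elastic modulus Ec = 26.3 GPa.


sigma = alpha * dT * Ec
= 9.9e-6 * 38 * 26.3 * 1000
= 9.894 MPa

9.894


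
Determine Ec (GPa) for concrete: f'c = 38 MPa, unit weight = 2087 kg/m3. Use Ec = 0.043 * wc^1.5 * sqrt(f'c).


Ec = 0.043 * 2087^1.5 * sqrt(38) / 1000
= 25.27 GPa

25.27


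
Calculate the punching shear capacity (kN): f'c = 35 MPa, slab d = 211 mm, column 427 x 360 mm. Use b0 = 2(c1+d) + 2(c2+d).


b0 = 2*(427 + 211) + 2*(360 + 211) = 2418 mm
Vc = 0.33 * sqrt(35) * 2418 * 211 / 1000
= 996.06 kN

996.06


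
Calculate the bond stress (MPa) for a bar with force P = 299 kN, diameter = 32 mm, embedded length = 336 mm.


u = P / (pi * db * ld)
= 299 * 1000 / (pi * 32 * 336)
= 8.852 MPa

8.852


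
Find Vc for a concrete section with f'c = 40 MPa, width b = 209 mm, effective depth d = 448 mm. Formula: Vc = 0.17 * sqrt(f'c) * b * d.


Vc = 0.17 * sqrt(40) * 209 * 448 / 1000
= 100.67 kN

100.67


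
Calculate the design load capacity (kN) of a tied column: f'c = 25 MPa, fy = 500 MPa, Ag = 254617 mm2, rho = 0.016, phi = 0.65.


Ast = rho * Ag = 0.016 * 254617 = 4073.872 mm2
phi*Pn = 0.65 * 0.80 * (0.85 * 25 * (254617 - 4073.872) + 500 * 4073.872) / 1000
= 3827.71 kN

3827.71


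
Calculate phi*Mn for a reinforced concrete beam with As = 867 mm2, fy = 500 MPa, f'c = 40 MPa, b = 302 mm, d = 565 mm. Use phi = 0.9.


a = As * fy / (0.85 * f'c * b)
= 867 * 500 / (0.85 * 40 * 302)
= 42.2185 mm
Mn = As * fy * (d - a/2) / 10^6
= 235.7766 kN-m
phi*Mn = 0.9 * 235.7766 = 212.2 kN-m

212.2


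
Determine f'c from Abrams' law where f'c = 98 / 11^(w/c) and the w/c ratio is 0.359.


f'c = 98 / 11^0.359
= 98 / 2.365
= 41.43 MPa

41.43


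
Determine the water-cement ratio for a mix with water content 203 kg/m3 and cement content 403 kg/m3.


w/c = water / cement
w/c = 203 / 403 = 0.504

0.504


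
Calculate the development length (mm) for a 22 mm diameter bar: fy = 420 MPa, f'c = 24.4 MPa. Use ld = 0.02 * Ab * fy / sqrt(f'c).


Ab = pi * 22^2 / 4 = 380.133 mm2
ld = 0.02 * 380.133 * 420 / sqrt(24.4)
= 646.4 mm

646.4


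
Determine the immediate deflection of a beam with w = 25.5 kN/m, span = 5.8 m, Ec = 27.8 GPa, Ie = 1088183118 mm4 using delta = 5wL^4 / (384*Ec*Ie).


Convert: L = 5.8 m = 5800 mm, Ec = 27.8 GPa = 27800 MPa
delta = 5 * 25.5 * 5800^4 / (384 * 27800 * 1088183118)
= 12.42 mm

12.42


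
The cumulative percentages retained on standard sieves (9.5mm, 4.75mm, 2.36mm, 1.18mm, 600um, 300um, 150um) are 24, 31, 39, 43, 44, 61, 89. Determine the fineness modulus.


FM = sum(cumulative % retained) / 100
= 331 / 100
= 3.31

3.31


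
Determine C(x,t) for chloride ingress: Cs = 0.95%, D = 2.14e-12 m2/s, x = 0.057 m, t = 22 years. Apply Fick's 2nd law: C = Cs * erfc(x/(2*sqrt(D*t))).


t_seconds = 22 * 365.25 * 24 * 3600 = 694267200.0 s
arg = 0.057 / (2 * sqrt(2.14e-12 * 694267200.0))
= 0.7394
erfc(0.7394) = 0.2957
C = 0.95 * 0.2957 = 0.2809%

0.2809


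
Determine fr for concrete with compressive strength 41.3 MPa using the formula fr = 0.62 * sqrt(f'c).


fr = 0.62 * sqrt(41.3)
= 3.984 MPa

3.984


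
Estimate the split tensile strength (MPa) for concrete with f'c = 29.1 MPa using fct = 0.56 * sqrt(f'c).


fct = 0.56 * sqrt(29.1)
= 0.56 * 5.394
= 3.021 MPa

3.021


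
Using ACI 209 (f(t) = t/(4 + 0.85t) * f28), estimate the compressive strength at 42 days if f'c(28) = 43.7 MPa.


f(42) = 42 / (4 + 0.85 * 42) * 43.7
= 42 / 39.7 * 43.7
= 46.23 MPa

46.23


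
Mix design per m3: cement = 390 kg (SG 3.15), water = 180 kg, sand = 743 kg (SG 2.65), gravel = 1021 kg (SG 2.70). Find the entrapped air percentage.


Vol cement = 390 / (3.15 * 1000) = 0.12381 m3
Vol water = 180 / 1000 = 0.18 m3
Vol sand = 743 / (2.65 * 1000) = 0.280377 m3
Vol gravel = 1021 / (2.70 * 1000) = 0.378148 m3
Total solid + water volume = 0.962335 m3
Air = (1 - 0.962335) * 100 = 3.77%

3.77


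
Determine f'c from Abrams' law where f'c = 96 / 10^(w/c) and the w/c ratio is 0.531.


f'c = 96 / 10^0.531
= 96 / 3.396
= 28.27 MPa

28.27


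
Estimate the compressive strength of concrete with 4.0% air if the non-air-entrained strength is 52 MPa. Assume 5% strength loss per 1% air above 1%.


Strength loss = (4.0 - 1) * 5 = 15.0%
f'c = 52 * (1 - 15.0/100)
= 44.2 MPa

44.2


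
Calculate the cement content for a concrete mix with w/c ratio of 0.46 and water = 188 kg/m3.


Cement = water / (w/c)
= 188 / 0.46
= 408.7 kg/m3

408.7


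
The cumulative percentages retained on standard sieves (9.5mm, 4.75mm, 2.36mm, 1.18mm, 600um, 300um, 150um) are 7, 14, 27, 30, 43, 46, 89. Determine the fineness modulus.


FM = sum(cumulative % retained) / 100
= 256 / 100
= 2.56

2.56


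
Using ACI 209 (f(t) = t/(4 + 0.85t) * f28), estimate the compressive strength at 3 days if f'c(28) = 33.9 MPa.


f(3) = 3 / (4 + 0.85 * 3) * 33.9
= 3 / 6.55 * 33.9
= 15.53 MPa

15.53


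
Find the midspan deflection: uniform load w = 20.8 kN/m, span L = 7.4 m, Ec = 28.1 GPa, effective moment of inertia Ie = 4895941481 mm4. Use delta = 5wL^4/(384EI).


Convert: L = 7.4 m = 7400 mm, Ec = 28.1 GPa = 28100 MPa
delta = 5 * 20.8 * 7400^4 / (384 * 28100 * 4895941481)
= 5.9 mm

5.9


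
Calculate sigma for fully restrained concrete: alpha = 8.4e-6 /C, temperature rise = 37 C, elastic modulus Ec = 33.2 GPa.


sigma = alpha * dT * Ec
= 8.4e-6 * 37 * 33.2 * 1000
= 10.319 MPa

10.319


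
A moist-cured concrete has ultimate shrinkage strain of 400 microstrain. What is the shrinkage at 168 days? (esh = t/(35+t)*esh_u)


esh(168) = 168 / (35 + 168) * 400
= 168 / 203 * 400
= 331.0 microstrain

331.0


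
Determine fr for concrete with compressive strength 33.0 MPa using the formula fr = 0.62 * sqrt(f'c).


fr = 0.62 * sqrt(33.0)
= 3.562 MPa

3.562


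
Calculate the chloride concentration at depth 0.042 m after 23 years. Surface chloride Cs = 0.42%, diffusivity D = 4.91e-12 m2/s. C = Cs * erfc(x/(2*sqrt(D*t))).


t_seconds = 23 * 365.25 * 24 * 3600 = 725824800.0 s
arg = 0.042 / (2 * sqrt(4.91e-12 * 725824800.0))
= 0.3518
erfc(0.3518) = 0.6188
C = 0.42 * 0.6188 = 0.2599%

0.2599


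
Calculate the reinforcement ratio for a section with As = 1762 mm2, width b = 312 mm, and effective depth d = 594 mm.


rho = As / (b * d)
= 1762 / (312 * 594)
= 0.0095

0.0095


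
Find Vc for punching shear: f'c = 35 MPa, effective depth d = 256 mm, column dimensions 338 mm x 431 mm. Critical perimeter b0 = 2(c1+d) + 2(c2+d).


b0 = 2*(338 + 256) + 2*(431 + 256) = 2562 mm
Vc = 0.33 * sqrt(35) * 2562 * 256 / 1000
= 1280.46 kN

1280.46


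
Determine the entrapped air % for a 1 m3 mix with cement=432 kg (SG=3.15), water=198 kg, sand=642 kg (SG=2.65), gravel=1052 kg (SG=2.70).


Vol cement = 432 / (3.15 * 1000) = 0.137143 m3
Vol water = 198 / 1000 = 0.198 m3
Vol sand = 642 / (2.65 * 1000) = 0.242264 m3
Vol gravel = 1052 / (2.70 * 1000) = 0.38963 m3
Total solid + water volume = 0.967037 m3
Air = (1 - 0.967037) * 100 = 3.3%

3.3


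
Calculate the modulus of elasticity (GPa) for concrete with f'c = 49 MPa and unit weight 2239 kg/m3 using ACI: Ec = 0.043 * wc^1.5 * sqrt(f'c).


Ec = 0.043 * 2239^1.5 * sqrt(49) / 1000
= 31.89 GPa

31.89


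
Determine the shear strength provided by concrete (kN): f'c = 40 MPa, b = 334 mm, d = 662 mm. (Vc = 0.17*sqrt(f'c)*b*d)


Vc = 0.17 * sqrt(40) * 334 * 662 / 1000
= 237.73 kN

237.73


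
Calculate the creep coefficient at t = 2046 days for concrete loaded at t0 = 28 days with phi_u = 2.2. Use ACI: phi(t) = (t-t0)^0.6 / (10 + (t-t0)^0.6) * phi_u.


dt = 2046 - 28 = 2018
phi = 2018^0.6 / (10 + 2018^0.6) * 2.2
= 1.993

1.993


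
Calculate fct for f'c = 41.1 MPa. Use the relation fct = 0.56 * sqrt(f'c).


fct = 0.56 * sqrt(41.1)
= 0.56 * 6.411
= 3.59 MPa

3.59


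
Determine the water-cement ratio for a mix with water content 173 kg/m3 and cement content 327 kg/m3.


w/c = water / cement
w/c = 173 / 327 = 0.529

0.529


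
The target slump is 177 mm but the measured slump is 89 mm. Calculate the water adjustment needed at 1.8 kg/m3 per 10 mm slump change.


Difference = 177 - 89 = 88 mm
Water adjustment = 88 * 1.8 / 10 = 15.8 kg/m3

15.8


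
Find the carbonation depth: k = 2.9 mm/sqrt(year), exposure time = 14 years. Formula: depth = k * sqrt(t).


depth = k * sqrt(t)
= 2.9 * sqrt(14)
= 10.85 mm

10.85


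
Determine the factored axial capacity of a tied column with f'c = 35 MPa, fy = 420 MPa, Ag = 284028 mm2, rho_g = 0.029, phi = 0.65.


Ast = rho * Ag = 0.029 * 284028 = 8236.812 mm2
phi*Pn = 0.65 * 0.80 * (0.85 * 35 * (284028 - 8236.812) + 420 * 8236.812) / 1000
= 6065.41 kN

6065.41


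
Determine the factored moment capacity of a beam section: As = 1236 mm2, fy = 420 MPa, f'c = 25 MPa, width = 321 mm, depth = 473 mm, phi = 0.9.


a = As * fy / (0.85 * f'c * b)
= 1236 * 420 / (0.85 * 25 * 321)
= 76.1034 mm
Mn = As * fy * (d - a/2) / 10^6
= 225.7904 kN-m
phi*Mn = 0.9 * 225.7904 = 203.21 kN-m

203.21


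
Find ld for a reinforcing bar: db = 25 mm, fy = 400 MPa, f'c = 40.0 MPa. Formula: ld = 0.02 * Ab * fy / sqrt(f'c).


Ab = pi * 25^2 / 4 = 490.874 mm2
ld = 0.02 * 490.874 * 400 / sqrt(40.0)
= 620.9 mm

620.9


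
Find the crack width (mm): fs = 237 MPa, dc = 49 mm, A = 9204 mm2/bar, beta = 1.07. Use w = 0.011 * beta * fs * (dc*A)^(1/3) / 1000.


w = 0.011 * beta * fs * (dc * A)^(1/3) / 1000
= 0.011 * 1.07 * 237 * (49 * 9204)^(1/3) / 1000
= 0.214 mm

0.214


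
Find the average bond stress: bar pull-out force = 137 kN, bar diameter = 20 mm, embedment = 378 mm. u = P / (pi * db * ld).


u = P / (pi * db * ld)
= 137 * 1000 / (pi * 20 * 378)
= 5.768 MPa

5.768


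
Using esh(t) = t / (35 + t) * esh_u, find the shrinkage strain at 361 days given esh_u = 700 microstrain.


esh(361) = 361 / (35 + 361) * 700
= 361 / 396 * 700
= 638.1 microstrain

638.1


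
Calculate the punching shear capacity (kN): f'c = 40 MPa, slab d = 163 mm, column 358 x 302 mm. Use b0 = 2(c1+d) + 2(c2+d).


b0 = 2*(358 + 163) + 2*(302 + 163) = 1972 mm
Vc = 0.33 * sqrt(40) * 1972 * 163 / 1000
= 670.87 kN

670.87


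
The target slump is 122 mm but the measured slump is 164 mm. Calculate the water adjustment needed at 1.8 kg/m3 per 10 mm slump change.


Difference = 122 - 164 = -42 mm
Water adjustment = -42 * 1.8 / 10 = -7.6 kg/m3

-7.6


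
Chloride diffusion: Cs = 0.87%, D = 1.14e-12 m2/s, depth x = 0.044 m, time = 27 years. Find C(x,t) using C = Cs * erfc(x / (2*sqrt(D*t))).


t_seconds = 27 * 365.25 * 24 * 3600 = 852055200.0 s
arg = 0.044 / (2 * sqrt(1.14e-12 * 852055200.0))
= 0.7059
erfc(0.7059) = 0.3181
C = 0.87 * 0.3181 = 0.2768%

0.2768


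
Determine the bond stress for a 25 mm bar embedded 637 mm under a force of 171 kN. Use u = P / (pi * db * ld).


u = P / (pi * db * ld)
= 171 * 1000 / (pi * 25 * 637)
= 3.418 MPa

3.418


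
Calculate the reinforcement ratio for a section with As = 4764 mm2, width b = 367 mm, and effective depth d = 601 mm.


rho = As / (b * d)
= 4764 / (367 * 601)
= 0.0216

0.0216


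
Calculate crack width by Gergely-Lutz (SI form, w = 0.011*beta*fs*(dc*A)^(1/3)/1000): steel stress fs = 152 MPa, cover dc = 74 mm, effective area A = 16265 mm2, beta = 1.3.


w = 0.011 * beta * fs * (dc * A)^(1/3) / 1000
= 0.011 * 1.3 * 152 * (74 * 16265)^(1/3) / 1000
= 0.231 mm

0.231


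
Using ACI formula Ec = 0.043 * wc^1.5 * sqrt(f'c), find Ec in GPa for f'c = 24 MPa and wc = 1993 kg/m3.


Ec = 0.043 * 1993^1.5 * sqrt(24) / 1000
= 18.74 GPa

18.74


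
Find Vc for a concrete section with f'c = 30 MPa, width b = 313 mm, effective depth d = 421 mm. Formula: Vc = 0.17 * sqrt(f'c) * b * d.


Vc = 0.17 * sqrt(30) * 313 * 421 / 1000
= 122.7 kN

122.7


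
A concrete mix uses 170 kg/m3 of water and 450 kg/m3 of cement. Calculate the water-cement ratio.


w/c = water / cement
w/c = 170 / 450 = 0.378

0.378


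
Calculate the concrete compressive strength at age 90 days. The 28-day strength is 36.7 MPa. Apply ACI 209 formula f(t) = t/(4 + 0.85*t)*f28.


f(90) = 90 / (4 + 0.85 * 90) * 36.7
= 90 / 80.5 * 36.7
= 41.03 MPa

41.03


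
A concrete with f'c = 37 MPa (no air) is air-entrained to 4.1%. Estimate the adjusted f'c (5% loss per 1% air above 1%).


Strength loss = (4.1 - 1) * 5 = 15.5%
f'c = 37 * (1 - 15.5/100)
= 31.27 MPa

31.27


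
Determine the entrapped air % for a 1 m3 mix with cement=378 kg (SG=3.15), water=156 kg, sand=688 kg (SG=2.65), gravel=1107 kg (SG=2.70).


Vol cement = 378 / (3.15 * 1000) = 0.12 m3
Vol water = 156 / 1000 = 0.156 m3
Vol sand = 688 / (2.65 * 1000) = 0.259623 m3
Vol gravel = 1107 / (2.70 * 1000) = 0.41 m3
Total solid + water volume = 0.945623 m3
Air = (1 - 0.945623) * 100 = 5.44%

5.44


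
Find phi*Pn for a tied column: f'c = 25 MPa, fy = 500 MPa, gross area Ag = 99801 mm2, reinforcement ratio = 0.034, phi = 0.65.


Ast = rho * Ag = 0.034 * 99801 = 3393.234 mm2
phi*Pn = 0.65 * 0.80 * (0.85 * 25 * (99801 - 3393.234) + 500 * 3393.234) / 1000
= 1947.55 kN

1947.55


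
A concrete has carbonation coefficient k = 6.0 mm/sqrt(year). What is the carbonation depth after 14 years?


depth = k * sqrt(t)
= 6.0 * sqrt(14)
= 22.45 mm

22.45


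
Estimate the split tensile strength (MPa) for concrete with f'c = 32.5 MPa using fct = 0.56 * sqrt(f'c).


fct = 0.56 * sqrt(32.5)
= 0.56 * 5.701
= 3.192 MPa

3.192


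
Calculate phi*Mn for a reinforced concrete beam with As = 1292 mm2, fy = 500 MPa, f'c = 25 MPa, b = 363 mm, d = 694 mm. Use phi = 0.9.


a = As * fy / (0.85 * f'c * b)
= 1292 * 500 / (0.85 * 25 * 363)
= 83.7466 mm
Mn = As * fy * (d - a/2) / 10^6
= 421.2739 kN-m
phi*Mn = 0.9 * 421.2739 = 379.15 kN-m

379.15


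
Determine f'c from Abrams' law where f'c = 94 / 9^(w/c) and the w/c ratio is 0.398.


f'c = 94 / 9^0.398
= 94 / 2.398
= 39.2 MPa

39.2


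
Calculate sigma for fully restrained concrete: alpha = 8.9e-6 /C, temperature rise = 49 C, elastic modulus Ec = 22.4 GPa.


sigma = alpha * dT * Ec
= 8.9e-6 * 49 * 22.4 * 1000
= 9.769 MPa

9.769


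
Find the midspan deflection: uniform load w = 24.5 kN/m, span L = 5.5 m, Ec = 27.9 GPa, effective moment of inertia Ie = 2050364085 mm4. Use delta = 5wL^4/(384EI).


Convert: L = 5.5 m = 5500 mm, Ec = 27.9 GPa = 27900 MPa
delta = 5 * 24.5 * 5500^4 / (384 * 27900 * 2050364085)
= 5.1 mm

5.1


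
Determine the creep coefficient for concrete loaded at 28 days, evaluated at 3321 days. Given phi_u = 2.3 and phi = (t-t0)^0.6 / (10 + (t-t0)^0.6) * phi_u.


dt = 3321 - 28 = 3293
phi = 3293^0.6 / (10 + 3293^0.6) * 2.3
= 2.135

2.135


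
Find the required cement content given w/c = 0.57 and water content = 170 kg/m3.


Cement = water / (w/c)
= 170 / 0.57
= 298.2 kg/m3

298.2


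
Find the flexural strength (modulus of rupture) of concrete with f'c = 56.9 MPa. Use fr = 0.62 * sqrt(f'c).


fr = 0.62 * sqrt(56.9)
= 4.677 MPa

4.677


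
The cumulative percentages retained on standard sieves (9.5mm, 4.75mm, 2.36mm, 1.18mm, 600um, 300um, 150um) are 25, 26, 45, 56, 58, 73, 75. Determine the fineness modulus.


FM = sum(cumulative % retained) / 100
= 358 / 100
= 3.58

3.58


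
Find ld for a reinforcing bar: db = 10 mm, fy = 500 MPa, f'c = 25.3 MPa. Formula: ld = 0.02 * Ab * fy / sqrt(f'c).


Ab = pi * 10^2 / 4 = 78.54 mm2
ld = 0.02 * 78.54 * 500 / sqrt(25.3)
= 156.1 mm

156.1


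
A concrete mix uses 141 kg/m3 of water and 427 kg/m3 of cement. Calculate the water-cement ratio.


w/c = water / cement
w/c = 141 / 427 = 0.33

0.33


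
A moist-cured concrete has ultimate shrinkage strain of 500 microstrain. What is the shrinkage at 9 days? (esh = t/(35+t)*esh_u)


esh(9) = 9 / (35 + 9) * 500
= 9 / 44 * 500
= 102.3 microstrain

102.3


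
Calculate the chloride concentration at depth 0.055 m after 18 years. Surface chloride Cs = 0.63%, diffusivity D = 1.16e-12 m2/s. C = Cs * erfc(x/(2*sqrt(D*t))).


t_seconds = 18 * 365.25 * 24 * 3600 = 568036800.0 s
arg = 0.055 / (2 * sqrt(1.16e-12 * 568036800.0))
= 1.0713
erfc(1.0713) = 0.1298
C = 0.63 * 0.1298 = 0.0817%

0.0817


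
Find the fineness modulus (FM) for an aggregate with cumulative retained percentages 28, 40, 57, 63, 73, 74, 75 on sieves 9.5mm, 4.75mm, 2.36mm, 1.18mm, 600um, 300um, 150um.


FM = sum(cumulative % retained) / 100
= 410 / 100
= 4.1

4.1


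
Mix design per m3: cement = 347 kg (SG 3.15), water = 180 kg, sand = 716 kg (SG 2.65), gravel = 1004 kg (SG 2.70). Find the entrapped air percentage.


Vol cement = 347 / (3.15 * 1000) = 0.110159 m3
Vol water = 180 / 1000 = 0.18 m3
Vol sand = 716 / (2.65 * 1000) = 0.270189 m3
Vol gravel = 1004 / (2.70 * 1000) = 0.371852 m3
Total solid + water volume = 0.932199 m3
Air = (1 - 0.932199) * 100 = 6.78%

6.78


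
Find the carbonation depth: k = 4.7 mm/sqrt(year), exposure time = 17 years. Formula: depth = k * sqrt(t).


depth = k * sqrt(t)
= 4.7 * sqrt(17)
= 19.38 mm

19.38


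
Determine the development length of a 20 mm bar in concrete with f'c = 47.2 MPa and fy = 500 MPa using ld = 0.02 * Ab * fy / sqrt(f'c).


Ab = pi * 20^2 / 4 = 314.159 mm2
ld = 0.02 * 314.159 * 500 / sqrt(47.2)
= 457.3 mm

457.3


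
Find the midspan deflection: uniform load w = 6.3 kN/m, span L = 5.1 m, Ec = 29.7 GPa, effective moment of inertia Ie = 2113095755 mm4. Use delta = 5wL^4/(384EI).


Convert: L = 5.1 m = 5100 mm, Ec = 29.7 GPa = 29700 MPa
delta = 5 * 6.3 * 5100^4 / (384 * 29700 * 2113095755)
= 0.88 mm

0.88


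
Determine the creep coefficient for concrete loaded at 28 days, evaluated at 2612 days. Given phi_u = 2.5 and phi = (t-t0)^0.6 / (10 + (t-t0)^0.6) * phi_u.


dt = 2612 - 28 = 2584
phi = 2584^0.6 / (10 + 2584^0.6) * 2.5
= 2.294

2.294


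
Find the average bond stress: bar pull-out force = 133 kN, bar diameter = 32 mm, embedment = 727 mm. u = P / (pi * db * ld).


u = P / (pi * db * ld)
= 133 * 1000 / (pi * 32 * 727)
= 1.82 MPa

1.82


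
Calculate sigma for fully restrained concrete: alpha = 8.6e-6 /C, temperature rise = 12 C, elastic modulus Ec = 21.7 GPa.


sigma = alpha * dT * Ec
= 8.6e-6 * 12 * 21.7 * 1000
= 2.239 MPa

2.239


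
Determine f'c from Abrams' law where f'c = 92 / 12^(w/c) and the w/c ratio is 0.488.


f'c = 92 / 12^0.488
= 92 / 3.362
= 27.36 MPa

27.36


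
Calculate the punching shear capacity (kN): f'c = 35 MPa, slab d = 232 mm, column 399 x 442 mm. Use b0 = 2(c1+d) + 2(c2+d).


b0 = 2*(399 + 232) + 2*(442 + 232) = 2610 mm
Vc = 0.33 * sqrt(35) * 2610 * 232 / 1000
= 1182.16 kN

1182.16


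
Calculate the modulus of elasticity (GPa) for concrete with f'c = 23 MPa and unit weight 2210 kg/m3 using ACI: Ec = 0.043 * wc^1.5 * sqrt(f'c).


Ec = 0.043 * 2210^1.5 * sqrt(23) / 1000
= 21.42 GPa

21.42


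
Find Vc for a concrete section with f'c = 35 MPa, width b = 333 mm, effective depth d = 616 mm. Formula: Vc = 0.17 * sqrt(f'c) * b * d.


Vc = 0.17 * sqrt(35) * 333 * 616 / 1000
= 206.3 kN

206.3


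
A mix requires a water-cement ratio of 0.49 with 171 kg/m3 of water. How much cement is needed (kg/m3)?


Cement = water / (w/c)
= 171 / 0.49
= 349.0 kg/m3

349.0


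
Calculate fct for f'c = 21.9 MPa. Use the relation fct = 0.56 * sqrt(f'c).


fct = 0.56 * sqrt(21.9)
= 0.56 * 4.68
= 2.621 MPa

2.621


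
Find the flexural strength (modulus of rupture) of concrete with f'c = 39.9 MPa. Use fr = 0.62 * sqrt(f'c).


fr = 0.62 * sqrt(39.9)
= 3.916 MPa

3.916


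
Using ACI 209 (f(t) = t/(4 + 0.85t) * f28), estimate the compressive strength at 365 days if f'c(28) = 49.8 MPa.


f(365) = 365 / (4 + 0.85 * 365) * 49.8
= 365 / 314.25 * 49.8
= 57.84 MPa

57.84


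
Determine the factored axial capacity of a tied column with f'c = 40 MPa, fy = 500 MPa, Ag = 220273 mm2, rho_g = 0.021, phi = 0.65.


Ast = rho * Ag = 0.021 * 220273 = 4625.733 mm2
phi*Pn = 0.65 * 0.80 * (0.85 * 40 * (220273 - 4625.733) + 500 * 4625.733) / 1000
= 5015.33 kN

5015.33


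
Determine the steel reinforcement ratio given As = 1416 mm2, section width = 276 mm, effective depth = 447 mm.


rho = As / (b * d)
= 1416 / (276 * 447)
= 0.0115

0.0115


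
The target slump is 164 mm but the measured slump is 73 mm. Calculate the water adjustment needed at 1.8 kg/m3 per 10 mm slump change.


Difference = 164 - 73 = 91 mm
Water adjustment = 91 * 1.8 / 10 = 16.4 kg/m3

16.4


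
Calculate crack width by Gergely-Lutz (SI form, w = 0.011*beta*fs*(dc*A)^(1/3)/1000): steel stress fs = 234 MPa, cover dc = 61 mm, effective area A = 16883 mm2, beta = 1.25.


w = 0.011 * beta * fs * (dc * A)^(1/3) / 1000
= 0.011 * 1.25 * 234 * (61 * 16883)^(1/3) / 1000
= 0.325 mm

0.325


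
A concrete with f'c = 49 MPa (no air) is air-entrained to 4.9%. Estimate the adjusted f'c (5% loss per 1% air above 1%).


Strength loss = (4.9 - 1) * 5 = 19.5%
f'c = 49 * (1 - 19.5/100)
= 39.45 MPa

39.45


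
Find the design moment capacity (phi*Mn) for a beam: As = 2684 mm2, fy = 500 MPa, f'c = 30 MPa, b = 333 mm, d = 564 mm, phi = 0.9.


a = As * fy / (0.85 * f'c * b)
= 2684 * 500 / (0.85 * 30 * 333)
= 158.0404 mm
Mn = As * fy * (d - a/2) / 10^6
= 650.8429 kN-m
phi*Mn = 0.9 * 650.8429 = 585.76 kN-m

585.76


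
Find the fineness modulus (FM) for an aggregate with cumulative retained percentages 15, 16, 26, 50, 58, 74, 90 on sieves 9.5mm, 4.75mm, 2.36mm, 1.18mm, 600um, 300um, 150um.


FM = sum(cumulative % retained) / 100
= 329 / 100
= 3.29

3.29


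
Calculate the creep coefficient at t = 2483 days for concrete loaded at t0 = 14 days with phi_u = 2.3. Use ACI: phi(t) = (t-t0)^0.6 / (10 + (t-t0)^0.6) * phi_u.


dt = 2483 - 14 = 2469
phi = 2469^0.6 / (10 + 2469^0.6) * 2.3
= 2.106

2.106


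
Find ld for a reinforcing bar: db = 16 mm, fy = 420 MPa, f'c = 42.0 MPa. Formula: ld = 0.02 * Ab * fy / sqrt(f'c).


Ab = pi * 16^2 / 4 = 201.062 mm2
ld = 0.02 * 201.062 * 420 / sqrt(42.0)
= 260.6 mm

260.6


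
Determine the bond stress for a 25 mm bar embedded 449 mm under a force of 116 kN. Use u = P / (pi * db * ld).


u = P / (pi * db * ld)
= 116 * 1000 / (pi * 25 * 449)
= 3.289 MPa

3.289


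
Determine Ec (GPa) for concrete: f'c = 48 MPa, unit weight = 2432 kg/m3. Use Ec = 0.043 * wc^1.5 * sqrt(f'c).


Ec = 0.043 * 2432^1.5 * sqrt(48) / 1000
= 35.73 GPa

35.73


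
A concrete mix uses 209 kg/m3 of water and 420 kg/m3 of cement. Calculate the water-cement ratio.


w/c = water / cement
w/c = 209 / 420 = 0.498

0.498


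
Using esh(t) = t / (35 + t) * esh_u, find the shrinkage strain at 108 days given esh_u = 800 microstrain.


esh(108) = 108 / (35 + 108) * 800
= 108 / 143 * 800
= 604.2 microstrain

604.2


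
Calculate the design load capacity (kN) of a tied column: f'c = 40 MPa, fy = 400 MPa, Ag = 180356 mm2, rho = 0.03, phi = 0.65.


Ast = rho * Ag = 0.03 * 180356 = 5410.68 mm2
phi*Pn = 0.65 * 0.80 * (0.85 * 40 * (180356 - 5410.68) + 400 * 5410.68) / 1000
= 4218.45 kN

4218.45


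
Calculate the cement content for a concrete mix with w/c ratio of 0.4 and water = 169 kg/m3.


Cement = water / (w/c)
= 169 / 0.4
= 422.5 kg/m3

422.5


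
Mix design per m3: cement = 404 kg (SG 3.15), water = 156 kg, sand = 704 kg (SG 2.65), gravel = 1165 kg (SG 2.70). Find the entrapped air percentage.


Vol cement = 404 / (3.15 * 1000) = 0.128254 m3
Vol water = 156 / 1000 = 0.156 m3
Vol sand = 704 / (2.65 * 1000) = 0.26566 m3
Vol gravel = 1165 / (2.70 * 1000) = 0.431481 m3
Total solid + water volume = 0.981396 m3
Air = (1 - 0.981396) * 100 = 1.86%

1.86


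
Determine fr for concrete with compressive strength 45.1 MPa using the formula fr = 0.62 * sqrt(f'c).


fr = 0.62 * sqrt(45.1)
= 4.164 MPa

4.164


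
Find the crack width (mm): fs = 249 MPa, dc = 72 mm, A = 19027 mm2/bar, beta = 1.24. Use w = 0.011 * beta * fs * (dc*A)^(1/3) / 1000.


w = 0.011 * beta * fs * (dc * A)^(1/3) / 1000
= 0.011 * 1.24 * 249 * (72 * 19027)^(1/3) / 1000
= 0.377 mm

0.377


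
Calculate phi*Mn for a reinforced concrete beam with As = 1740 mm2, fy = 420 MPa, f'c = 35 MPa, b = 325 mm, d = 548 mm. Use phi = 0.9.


a = As * fy / (0.85 * f'c * b)
= 1740 * 420 / (0.85 * 35 * 325)
= 75.5837 mm
Mn = As * fy * (d - a/2) / 10^6
= 372.8601 kN-m
phi*Mn = 0.9 * 372.8601 = 335.57 kN-m

335.57


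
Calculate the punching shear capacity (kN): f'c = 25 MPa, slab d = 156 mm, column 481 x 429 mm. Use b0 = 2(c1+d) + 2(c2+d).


b0 = 2*(481 + 156) + 2*(429 + 156) = 2444 mm
Vc = 0.33 * sqrt(25) * 2444 * 156 / 1000
= 629.09 kN

629.09


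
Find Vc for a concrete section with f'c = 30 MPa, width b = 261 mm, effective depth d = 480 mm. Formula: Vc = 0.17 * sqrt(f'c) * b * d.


Vc = 0.17 * sqrt(30) * 261 * 480 / 1000
= 116.65 kN

116.65


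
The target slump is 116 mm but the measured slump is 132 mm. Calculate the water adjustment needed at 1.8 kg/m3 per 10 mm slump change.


Difference = 116 - 132 = -16 mm
Water adjustment = -16 * 1.8 / 10 = -2.9 kg/m3

-2.9


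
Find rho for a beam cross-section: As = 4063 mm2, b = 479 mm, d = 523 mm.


rho = As / (b * d)
= 4063 / (479 * 523)
= 0.0162

0.0162


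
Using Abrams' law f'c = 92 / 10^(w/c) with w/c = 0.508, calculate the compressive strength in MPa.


f'c = 92 / 10^0.508
= 92 / 3.221
= 28.56 MPa

28.56


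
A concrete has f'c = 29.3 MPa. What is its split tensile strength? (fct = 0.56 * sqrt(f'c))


fct = 0.56 * sqrt(29.3)
= 0.56 * 5.413
= 3.031 MPa

3.031


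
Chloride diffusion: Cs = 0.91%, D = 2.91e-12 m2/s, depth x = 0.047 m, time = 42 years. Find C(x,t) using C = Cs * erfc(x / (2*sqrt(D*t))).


t_seconds = 42 * 365.25 * 24 * 3600 = 1325419200.0 s
arg = 0.047 / (2 * sqrt(2.91e-12 * 1325419200.0))
= 0.3784
erfc(0.3784) = 0.5926
C = 0.91 * 0.5926 = 0.5392%

0.5392


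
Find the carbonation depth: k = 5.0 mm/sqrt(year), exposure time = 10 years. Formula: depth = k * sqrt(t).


depth = k * sqrt(t)
= 5.0 * sqrt(10)
= 15.81 mm

15.81


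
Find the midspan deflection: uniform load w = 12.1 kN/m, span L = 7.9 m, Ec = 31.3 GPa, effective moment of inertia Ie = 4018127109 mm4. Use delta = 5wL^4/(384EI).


Convert: L = 7.9 m = 7900 mm, Ec = 31.3 GPa = 31300 MPa
delta = 5 * 12.1 * 7900^4 / (384 * 31300 * 4018127109)
= 4.88 mm

4.88


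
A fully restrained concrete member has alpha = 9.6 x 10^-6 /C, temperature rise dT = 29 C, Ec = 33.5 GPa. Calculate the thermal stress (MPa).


sigma = alpha * dT * Ec
= 9.6e-6 * 29 * 33.5 * 1000
= 9.326 MPa

9.326


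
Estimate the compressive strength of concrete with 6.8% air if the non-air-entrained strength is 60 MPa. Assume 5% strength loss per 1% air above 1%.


Strength loss = (6.8 - 1) * 5 = 29.0%
f'c = 60 * (1 - 29.0/100)
= 42.6 MPa

42.6


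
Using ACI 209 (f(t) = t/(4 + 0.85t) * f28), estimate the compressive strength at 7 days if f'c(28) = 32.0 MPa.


f(7) = 7 / (4 + 0.85 * 7) * 32.0
= 7 / 9.95 * 32.0
= 22.51 MPa

22.51


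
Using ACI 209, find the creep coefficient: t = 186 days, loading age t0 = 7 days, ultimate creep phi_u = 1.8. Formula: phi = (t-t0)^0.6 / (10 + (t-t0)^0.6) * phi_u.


dt = 186 - 7 = 179
phi = 179^0.6 / (10 + 179^0.6) * 1.8
= 1.246

1.246


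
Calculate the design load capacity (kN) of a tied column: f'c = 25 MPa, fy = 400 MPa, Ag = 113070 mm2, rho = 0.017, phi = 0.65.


Ast = rho * Ag = 0.017 * 113070 = 1922.19 mm2
phi*Pn = 0.65 * 0.80 * (0.85 * 25 * (113070 - 1922.19) + 400 * 1922.19) / 1000
= 1628.0 kN

1628.0


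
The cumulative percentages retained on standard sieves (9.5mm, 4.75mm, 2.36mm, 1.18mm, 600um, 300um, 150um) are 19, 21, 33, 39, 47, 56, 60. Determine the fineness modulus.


FM = sum(cumulative % retained) / 100
= 275 / 100
= 2.75

2.75


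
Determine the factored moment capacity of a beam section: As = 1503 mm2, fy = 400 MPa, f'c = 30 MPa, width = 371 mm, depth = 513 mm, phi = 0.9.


a = As * fy / (0.85 * f'c * b)
= 1503 * 400 / (0.85 * 30 * 371)
= 63.5484 mm
Mn = As * fy * (d - a/2) / 10^6
= 289.3129 kN-m
phi*Mn = 0.9 * 289.3129 = 260.38 kN-m

260.38


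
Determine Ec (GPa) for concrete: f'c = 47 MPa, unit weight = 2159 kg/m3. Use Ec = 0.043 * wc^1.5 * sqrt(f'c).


Ec = 0.043 * 2159^1.5 * sqrt(47) / 1000
= 29.57 GPa

29.57


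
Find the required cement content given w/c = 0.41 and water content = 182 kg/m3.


Cement = water / (w/c)
= 182 / 0.41
= 443.9 kg/m3

443.9


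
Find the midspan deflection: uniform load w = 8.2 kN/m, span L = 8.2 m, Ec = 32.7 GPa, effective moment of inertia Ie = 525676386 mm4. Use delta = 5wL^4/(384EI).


Convert: L = 8.2 m = 8200 mm, Ec = 32.7 GPa = 32700 MPa
delta = 5 * 8.2 * 8200^4 / (384 * 32700 * 525676386)
= 28.08 mm

28.08


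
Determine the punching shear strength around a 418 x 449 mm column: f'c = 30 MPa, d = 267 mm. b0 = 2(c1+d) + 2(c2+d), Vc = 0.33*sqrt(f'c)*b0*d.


b0 = 2*(418 + 267) + 2*(449 + 267) = 2802 mm
Vc = 0.33 * sqrt(30) * 2802 * 267 / 1000
= 1352.24 kN

1352.24


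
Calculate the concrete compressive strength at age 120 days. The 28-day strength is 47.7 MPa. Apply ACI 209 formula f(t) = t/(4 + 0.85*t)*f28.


f(120) = 120 / (4 + 0.85 * 120) * 47.7
= 120 / 106.0 * 47.7
= 54.0 MPa

54.0


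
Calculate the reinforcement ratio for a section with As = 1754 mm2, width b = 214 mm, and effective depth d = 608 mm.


rho = As / (b * d)
= 1754 / (214 * 608)
= 0.0135

0.0135


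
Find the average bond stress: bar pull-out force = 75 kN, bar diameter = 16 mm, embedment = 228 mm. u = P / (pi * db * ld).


u = P / (pi * db * ld)
= 75 * 1000 / (pi * 16 * 228)
= 6.544 MPa

6.544


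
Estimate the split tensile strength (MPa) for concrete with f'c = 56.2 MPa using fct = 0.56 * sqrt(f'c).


fct = 0.56 * sqrt(56.2)
= 0.56 * 7.497
= 4.198 MPa

4.198


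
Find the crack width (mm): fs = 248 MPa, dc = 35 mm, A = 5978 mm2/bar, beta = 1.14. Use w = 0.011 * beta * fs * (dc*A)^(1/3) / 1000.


w = 0.011 * beta * fs * (dc * A)^(1/3) / 1000
= 0.011 * 1.14 * 248 * (35 * 5978)^(1/3) / 1000
= 0.185 mm

0.185


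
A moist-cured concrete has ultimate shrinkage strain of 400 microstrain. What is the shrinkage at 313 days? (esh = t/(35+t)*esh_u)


esh(313) = 313 / (35 + 313) * 400
= 313 / 348 * 400
= 359.8 microstrain

359.8


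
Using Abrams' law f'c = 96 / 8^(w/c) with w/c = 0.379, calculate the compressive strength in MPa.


f'c = 96 / 8^0.379
= 96 / 2.199
= 43.65 MPa

43.65


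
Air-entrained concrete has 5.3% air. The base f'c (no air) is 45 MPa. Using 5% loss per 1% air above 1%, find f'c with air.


Strength loss = (5.3 - 1) * 5 = 21.5%
f'c = 45 * (1 - 21.5/100)
= 35.33 MPa

35.33


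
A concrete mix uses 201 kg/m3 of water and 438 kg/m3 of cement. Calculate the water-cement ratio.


w/c = water / cement
w/c = 201 / 438 = 0.459

0.459


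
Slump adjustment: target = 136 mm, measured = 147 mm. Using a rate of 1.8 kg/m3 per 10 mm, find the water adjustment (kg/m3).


Difference = 136 - 147 = -11 mm
Water adjustment = -11 * 1.8 / 10 = -2.0 kg/m3

-2.0


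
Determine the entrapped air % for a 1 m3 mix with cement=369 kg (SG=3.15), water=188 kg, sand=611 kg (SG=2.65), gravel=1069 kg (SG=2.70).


Vol cement = 369 / (3.15 * 1000) = 0.117143 m3
Vol water = 188 / 1000 = 0.188 m3
Vol sand = 611 / (2.65 * 1000) = 0.230566 m3
Vol gravel = 1069 / (2.70 * 1000) = 0.395926 m3
Total solid + water volume = 0.931635 m3
Air = (1 - 0.931635) * 100 = 6.84%

6.84


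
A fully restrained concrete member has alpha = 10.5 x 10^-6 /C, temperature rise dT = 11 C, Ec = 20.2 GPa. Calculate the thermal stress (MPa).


sigma = alpha * dT * Ec
= 10.5e-6 * 11 * 20.2 * 1000
= 2.333 MPa

2.333


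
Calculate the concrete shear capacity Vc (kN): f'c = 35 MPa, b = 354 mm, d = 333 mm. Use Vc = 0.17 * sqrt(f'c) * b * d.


Vc = 0.17 * sqrt(35) * 354 * 333 / 1000
= 118.56 kN

118.56


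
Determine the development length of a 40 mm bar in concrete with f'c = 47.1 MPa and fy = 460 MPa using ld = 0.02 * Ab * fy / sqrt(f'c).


Ab = pi * 40^2 / 4 = 1256.637 mm2
ld = 0.02 * 1256.637 * 460 / sqrt(47.1)
= 1684.6 mm

1684.6


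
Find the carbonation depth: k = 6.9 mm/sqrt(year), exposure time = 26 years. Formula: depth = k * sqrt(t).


depth = k * sqrt(t)
= 6.9 * sqrt(26)
= 35.18 mm

35.18


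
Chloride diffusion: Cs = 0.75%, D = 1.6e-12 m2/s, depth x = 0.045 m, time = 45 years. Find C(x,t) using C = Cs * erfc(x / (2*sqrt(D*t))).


t_seconds = 45 * 365.25 * 24 * 3600 = 1420092000.0 s
arg = 0.045 / (2 * sqrt(1.6e-12 * 1420092000.0))
= 0.472
erfc(0.472) = 0.5044
C = 0.75 * 0.5044 = 0.3783%

0.3783


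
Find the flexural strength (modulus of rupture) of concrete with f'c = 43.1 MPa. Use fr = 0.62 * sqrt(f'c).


fr = 0.62 * sqrt(43.1)
= 4.07 MPa

4.07


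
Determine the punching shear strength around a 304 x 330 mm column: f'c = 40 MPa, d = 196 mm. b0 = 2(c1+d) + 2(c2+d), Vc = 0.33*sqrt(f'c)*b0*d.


b0 = 2*(304 + 196) + 2*(330 + 196) = 2052 mm
Vc = 0.33 * sqrt(40) * 2052 * 196 / 1000
= 839.42 kN

839.42


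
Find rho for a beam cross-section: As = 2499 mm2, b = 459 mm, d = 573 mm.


rho = As / (b * d)
= 2499 / (459 * 573)
= 0.0095

0.0095


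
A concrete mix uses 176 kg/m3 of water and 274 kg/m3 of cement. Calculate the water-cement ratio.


w/c = water / cement
w/c = 176 / 274 = 0.642

0.642


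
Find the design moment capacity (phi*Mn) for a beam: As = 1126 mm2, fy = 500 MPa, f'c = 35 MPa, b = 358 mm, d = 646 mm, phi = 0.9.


a = As * fy / (0.85 * f'c * b)
= 1126 * 500 / (0.85 * 35 * 358)
= 52.8614 mm
Mn = As * fy * (d - a/2) / 10^6
= 348.8175 kN-m
phi*Mn = 0.9 * 348.8175 = 313.94 kN-m

313.94


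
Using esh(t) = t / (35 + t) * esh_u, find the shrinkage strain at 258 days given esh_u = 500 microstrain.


esh(258) = 258 / (35 + 258) * 500
= 258 / 293 * 500
= 440.3 microstrain

440.3


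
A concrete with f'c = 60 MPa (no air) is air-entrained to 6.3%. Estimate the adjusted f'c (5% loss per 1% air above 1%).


Strength loss = (6.3 - 1) * 5 = 26.5%
f'c = 60 * (1 - 26.5/100)
= 44.1 MPa

44.1


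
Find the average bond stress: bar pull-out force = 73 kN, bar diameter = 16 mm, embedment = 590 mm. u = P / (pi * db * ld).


u = P / (pi * db * ld)
= 73 * 1000 / (pi * 16 * 590)
= 2.462 MPa

2.462


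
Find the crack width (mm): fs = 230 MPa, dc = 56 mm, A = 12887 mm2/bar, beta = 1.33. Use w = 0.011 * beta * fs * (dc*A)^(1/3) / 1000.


w = 0.011 * beta * fs * (dc * A)^(1/3) / 1000
= 0.011 * 1.33 * 230 * (56 * 12887)^(1/3) / 1000
= 0.302 mm

0.302


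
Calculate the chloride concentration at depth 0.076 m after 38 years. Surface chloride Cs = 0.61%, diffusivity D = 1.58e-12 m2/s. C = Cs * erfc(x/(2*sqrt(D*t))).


t_seconds = 38 * 365.25 * 24 * 3600 = 1199188800.0 s
arg = 0.076 / (2 * sqrt(1.58e-12 * 1199188800.0))
= 0.873
erfc(0.873) = 0.217
C = 0.61 * 0.217 = 0.1324%

0.1324


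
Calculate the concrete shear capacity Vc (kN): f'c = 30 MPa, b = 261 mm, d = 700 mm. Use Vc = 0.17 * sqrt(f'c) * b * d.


Vc = 0.17 * sqrt(30) * 261 * 700 / 1000
= 170.12 kN

170.12


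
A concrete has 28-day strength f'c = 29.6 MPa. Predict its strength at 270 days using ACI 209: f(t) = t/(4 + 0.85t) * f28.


f(270) = 270 / (4 + 0.85 * 270) * 29.6
= 270 / 233.5 * 29.6
= 34.23 MPa

34.23


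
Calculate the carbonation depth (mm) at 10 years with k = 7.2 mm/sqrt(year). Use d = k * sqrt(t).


depth = k * sqrt(t)
= 7.2 * sqrt(10)
= 22.77 mm

22.77


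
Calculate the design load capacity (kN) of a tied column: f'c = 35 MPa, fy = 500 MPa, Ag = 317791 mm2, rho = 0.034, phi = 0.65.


Ast = rho * Ag = 0.034 * 317791 = 10804.894 mm2
phi*Pn = 0.65 * 0.80 * (0.85 * 35 * (317791 - 10804.894) + 500 * 10804.894) / 1000
= 7558.35 kN

7558.35


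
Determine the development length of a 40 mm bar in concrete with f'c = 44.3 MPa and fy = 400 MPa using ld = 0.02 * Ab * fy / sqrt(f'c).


Ab = pi * 40^2 / 4 = 1256.637 mm2
ld = 0.02 * 1256.637 * 400 / sqrt(44.3)
= 1510.4 mm

1510.4


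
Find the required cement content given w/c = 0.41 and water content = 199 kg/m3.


Cement = water / (w/c)
= 199 / 0.41
= 485.4 kg/m3

485.4


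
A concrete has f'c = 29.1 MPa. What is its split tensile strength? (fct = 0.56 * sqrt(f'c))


fct = 0.56 * sqrt(29.1)
= 0.56 * 5.394
= 3.021 MPa

3.021


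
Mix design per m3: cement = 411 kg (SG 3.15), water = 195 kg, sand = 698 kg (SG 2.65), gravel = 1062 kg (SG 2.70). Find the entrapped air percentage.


Vol cement = 411 / (3.15 * 1000) = 0.130476 m3
Vol water = 195 / 1000 = 0.195 m3
Vol sand = 698 / (2.65 * 1000) = 0.263396 m3
Vol gravel = 1062 / (2.70 * 1000) = 0.393333 m3
Total solid + water volume = 0.982206 m3
Air = (1 - 0.982206) * 100 = 1.78%

1.78


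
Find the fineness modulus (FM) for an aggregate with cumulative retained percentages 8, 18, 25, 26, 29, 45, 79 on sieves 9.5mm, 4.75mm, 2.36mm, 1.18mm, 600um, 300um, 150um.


FM = sum(cumulative % retained) / 100
= 230 / 100
= 2.3

2.3


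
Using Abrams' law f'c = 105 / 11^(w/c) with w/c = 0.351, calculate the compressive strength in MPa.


f'c = 105 / 11^0.351
= 105 / 2.32
= 45.25 MPa

45.25


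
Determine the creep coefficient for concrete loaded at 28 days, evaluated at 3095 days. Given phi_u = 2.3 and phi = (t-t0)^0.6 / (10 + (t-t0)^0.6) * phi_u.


dt = 3095 - 28 = 3067
phi = 3067^0.6 / (10 + 3067^0.6) * 2.3
= 2.128

2.128


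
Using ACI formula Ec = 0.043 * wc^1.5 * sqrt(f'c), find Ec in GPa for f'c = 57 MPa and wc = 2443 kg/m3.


Ec = 0.043 * 2443^1.5 * sqrt(57) / 1000
= 39.2 GPa

39.2


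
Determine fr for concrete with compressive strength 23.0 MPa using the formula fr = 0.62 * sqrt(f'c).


fr = 0.62 * sqrt(23.0)
= 2.973 MPa

2.973
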